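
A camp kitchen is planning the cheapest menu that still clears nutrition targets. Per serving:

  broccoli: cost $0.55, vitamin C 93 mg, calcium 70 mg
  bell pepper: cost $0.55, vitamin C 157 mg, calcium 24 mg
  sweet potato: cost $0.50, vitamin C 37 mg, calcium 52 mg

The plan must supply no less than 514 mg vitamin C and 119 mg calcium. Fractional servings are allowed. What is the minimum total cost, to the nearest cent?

$1.96

broccoli only: max(514/93, 119/70) = 5.527 servings → $3.04.
bell pepper only: max(514/157, 119/24) = 4.958 servings → $2.73.
sweet potato only: max(514/37, 119/52) = 13.89 servings → $6.95.
broccoli + bell pepper with both tight: 0.7247 servings and 2.845 servings → $1.96.
broccoli + sweet potato with both targets exact would need a negative amount; discard.
bell pepper + sweet potato with both tight: 3.068 servings and 0.8723 servings → $2.12.
So the least-cost plan costs $1.96.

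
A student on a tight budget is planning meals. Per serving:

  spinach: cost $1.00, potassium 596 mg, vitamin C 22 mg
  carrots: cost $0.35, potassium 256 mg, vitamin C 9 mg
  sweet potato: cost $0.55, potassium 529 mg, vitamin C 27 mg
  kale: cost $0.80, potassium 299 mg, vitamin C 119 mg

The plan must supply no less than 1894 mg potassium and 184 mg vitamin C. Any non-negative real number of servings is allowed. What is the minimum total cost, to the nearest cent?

$2.38

A basic optimal solution has at most two foods positive. Try each food alone and each pair with both targets met exactly.
spinach only: max(1894/596, 184/22) = 8.364 servings → $8.36.
carrots only: max(1894/256, 184/9) = 20.44 servings → $7.16.
sweet potato only: max(1894/529, 184/27) = 6.815 servings → $3.75.
kale only: max(1894/299, 184/119) = 6.334 servings → $5.07.
spinach + carrots: the both-tight solution has a negative serving — not a feasible corner.
spinach + sweet potato: the both-tight solution has a negative serving — not a feasible corner.
spinach + kale with both tight: 2.648 servings and 1.057 servings → $3.49.
carrots + sweet potato with both targets exact would need a negative amount; discard.
carrots + kale with both tight: 6.134 servings and 1.082 servings → $3.01.
sweet potato + kale with both tight: 3.105 servings and 0.8418 servings → $2.38.
The minimum over all feasible corners is $2.38.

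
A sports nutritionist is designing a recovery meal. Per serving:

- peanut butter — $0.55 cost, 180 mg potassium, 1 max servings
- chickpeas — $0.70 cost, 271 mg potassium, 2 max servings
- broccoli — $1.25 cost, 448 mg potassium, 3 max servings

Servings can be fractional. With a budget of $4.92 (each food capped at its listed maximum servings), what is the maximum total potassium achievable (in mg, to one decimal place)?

1803.6 mg

Potassium per dollar: chickpeas 387.1, broccoli 358.4, peanut butter 327.3.
Take 2 servings of chickpeas: spends $1.40, +542.0 mg potassium (running total 542.0 mg).
Take 2.816 servings of broccoli: spends $3.52, +1261.6 mg potassium (running total 1803.6 mg).
Filling greedily by potassium-per-dollar is optimal for one linear limit, giving 1803.6 mg.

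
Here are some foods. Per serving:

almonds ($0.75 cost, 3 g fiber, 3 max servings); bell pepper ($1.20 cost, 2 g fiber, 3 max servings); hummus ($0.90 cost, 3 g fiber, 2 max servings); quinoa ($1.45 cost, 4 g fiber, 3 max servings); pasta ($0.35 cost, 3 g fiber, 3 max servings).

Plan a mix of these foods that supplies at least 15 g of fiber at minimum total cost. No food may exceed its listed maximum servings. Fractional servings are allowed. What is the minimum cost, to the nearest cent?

Cost per g of fiber: pasta $0.1167, almonds $0.2500, hummus $0.3000, quinoa $0.3625, bell pepper $0.6000.
Take 3 servings of pasta: +9.0 g fiber for $1.05 (total $1.05, still need 6.0 g).
Take 2 servings of almonds: +6.0 g fiber for $1.50 (total $2.55, still need 0.0 g).
Filling from the cheapest source first is optimal under one linear minimum: $2.55.

$2.55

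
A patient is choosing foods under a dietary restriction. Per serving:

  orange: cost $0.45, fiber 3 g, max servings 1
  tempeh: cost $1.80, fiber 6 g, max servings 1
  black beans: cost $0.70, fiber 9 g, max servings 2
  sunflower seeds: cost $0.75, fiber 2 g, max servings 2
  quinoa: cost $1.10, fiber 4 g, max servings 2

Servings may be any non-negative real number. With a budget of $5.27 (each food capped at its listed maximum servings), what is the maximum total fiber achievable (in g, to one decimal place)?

33.1 g

Fiber per dollar: black beans 12.86, orange 6.667, quinoa 3.636, tempeh 3.333, sunflower seeds 2.667.
Take 2 servings of black beans: spends $1.40, +18.0 g fiber (running total 18.0 g).
Take 1 serving of orange: spends $0.45, +3.0 g fiber (running total 21.0 g).
Take 2 servings of quinoa: spends $2.20, +8.0 g fiber (running total 29.0 g).
Take 0.6778 servings of tempeh: spends $1.22, +4.1 g fiber (running total 33.1 g).
Filling greedily by fiber-per-dollar is optimal for one linear limit, giving 33.1 g.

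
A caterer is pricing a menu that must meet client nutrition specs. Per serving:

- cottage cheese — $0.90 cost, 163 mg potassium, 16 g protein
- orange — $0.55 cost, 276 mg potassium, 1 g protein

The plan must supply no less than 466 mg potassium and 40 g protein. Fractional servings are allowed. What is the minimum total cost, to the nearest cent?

$2.36

A basic optimal solution has at most two foods positive. Try each food alone and each pair with both targets met exactly.
cottage cheese only: max(466/163, 40/16) = 2.859 servings → $2.57.
orange only: max(466/276, 40/1) = 40 servings → $22.00.
cottage cheese + orange with both tight: 2.486 servings and 0.2201 servings → $2.36.
The minimum over all feasible corners is $2.36.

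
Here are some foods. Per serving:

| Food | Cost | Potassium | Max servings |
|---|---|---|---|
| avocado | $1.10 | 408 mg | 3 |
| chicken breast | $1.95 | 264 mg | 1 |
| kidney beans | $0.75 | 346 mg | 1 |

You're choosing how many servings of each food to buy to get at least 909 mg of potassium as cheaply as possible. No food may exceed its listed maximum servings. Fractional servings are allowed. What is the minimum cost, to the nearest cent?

$2.27

Cost per mg of potassium: kidney beans $0.0022, avocado $0.0027, chicken breast $0.0074.
Take 1 serving of kidney beans: +346.0 mg potassium for $0.75 (total $0.75, still need 563.0 mg).
Take 1.38 servings of avocado: +563.0 mg potassium for $1.52 (total $2.27, still need 0.0 mg).
Filling from the cheapest source first is optimal under one linear minimum: $2.27.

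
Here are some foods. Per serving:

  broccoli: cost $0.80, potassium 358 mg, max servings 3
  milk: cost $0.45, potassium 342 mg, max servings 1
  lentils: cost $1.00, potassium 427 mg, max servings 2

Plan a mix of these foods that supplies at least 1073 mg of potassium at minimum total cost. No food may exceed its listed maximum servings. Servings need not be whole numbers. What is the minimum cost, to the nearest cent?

$2.08

Cost per mg of potassium: milk $0.0013, broccoli $0.0022, lentils $0.0023.
Take 1 serving of milk: +342.0 mg potassium for $0.45 (total $0.45, still need 731.0 mg).
Take 2.042 servings of broccoli: +731.0 mg potassium for $1.63 (total $2.08, still need 0.0 mg).
Greedy by cheapest-per-mg is optimal for a single linear constraint, so the minimum cost is $2.08.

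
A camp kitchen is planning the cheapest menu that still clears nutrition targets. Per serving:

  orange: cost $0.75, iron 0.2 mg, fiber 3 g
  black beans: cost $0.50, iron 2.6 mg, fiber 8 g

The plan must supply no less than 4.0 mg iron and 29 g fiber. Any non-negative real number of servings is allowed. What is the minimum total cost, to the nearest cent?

A basic optimal solution has at most two foods positive. Try each food alone and each pair with both targets met exactly.
orange only: max(4.0/0.2, 29/3) = 20 servings → $15.00.
black beans only: max(4.0/2.6, 29/8) = 3.625 servings → $1.81.
orange + black beans with both tight: 7 servings and 1 serving → $5.75.
The minimum over all feasible corners is $1.81.

$1.81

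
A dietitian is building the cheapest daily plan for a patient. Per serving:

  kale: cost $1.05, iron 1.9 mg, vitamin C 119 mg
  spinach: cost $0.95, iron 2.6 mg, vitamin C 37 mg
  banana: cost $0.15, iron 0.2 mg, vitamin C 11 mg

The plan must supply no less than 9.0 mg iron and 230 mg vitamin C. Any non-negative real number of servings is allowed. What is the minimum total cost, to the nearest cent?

Compare the cost at each extreme point of the feasible region.
kale only: max(9.0/1.9, 230/119) = 4.737 servings → $4.97.
spinach only: max(9.0/2.6, 230/37) = 6.216 servings → $5.91.
banana only: max(9.0/0.2, 230/11) = 45 servings → $6.75.
kale + spinach with both tight: 1.108 servings and 2.652 servings → $3.68.
kale + banana: intersection lies outside the first quadrant.
spinach + banana with both tight: 2.5 servings and 12.5 servings → $4.25.
Cheapest feasible corner: $3.68.

$3.68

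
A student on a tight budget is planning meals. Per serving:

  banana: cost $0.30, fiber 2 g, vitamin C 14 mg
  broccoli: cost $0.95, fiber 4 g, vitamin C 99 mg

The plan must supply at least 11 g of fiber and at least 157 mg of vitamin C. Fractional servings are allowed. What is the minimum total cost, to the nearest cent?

Compare the cost at each extreme point of the feasible region.
banana only: max(11/2, 157/14) = 11.21 servings → $3.36.
broccoli only: max(11/4, 157/99) = 2.75 servings → $2.61.
banana + broccoli with both tight: 3.246 servings and 1.127 servings → $2.04.
The minimum over all feasible corners is $2.04.

$2.04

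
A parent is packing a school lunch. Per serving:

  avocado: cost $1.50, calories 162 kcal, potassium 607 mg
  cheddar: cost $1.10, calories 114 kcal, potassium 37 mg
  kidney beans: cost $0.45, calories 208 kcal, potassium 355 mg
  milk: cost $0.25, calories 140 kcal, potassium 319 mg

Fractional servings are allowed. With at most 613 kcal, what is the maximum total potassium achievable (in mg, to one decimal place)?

2296.9 mg

Potassium per kcal: avocado 3.747, milk 2.279, kidney beans 1.707, cheddar 0.3246.
With no serving limits, spend the whole calories allowance on avocado: 613 kcal / 162 kcal × 607 mg = 2296.9 mg.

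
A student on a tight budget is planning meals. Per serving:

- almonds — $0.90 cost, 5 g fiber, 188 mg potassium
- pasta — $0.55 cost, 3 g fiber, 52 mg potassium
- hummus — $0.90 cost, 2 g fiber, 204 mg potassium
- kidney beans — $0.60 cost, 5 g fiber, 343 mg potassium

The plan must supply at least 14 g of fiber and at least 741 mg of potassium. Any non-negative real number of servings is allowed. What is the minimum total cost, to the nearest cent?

$1.68

The cheapest plan sits at a corner of the feasible region — with two constraints it uses at most two foods.
almonds only: max(14/5, 741/188) = 3.941 servings → $3.55.
pasta only: max(14/3, 741/52) = 14.25 servings → $7.84.
hummus only: max(14/2, 741/204) = 7 servings → $6.30.
kidney beans only: max(14/5, 741/343) = 2.8 servings → $1.68.
almonds + pasta with both targets exact would need a negative amount; discard.
almonds + hummus with both tight: 2.134 servings and 1.666 servings → $3.42.
almonds + kidney beans with both tight: 1.415 servings and 1.385 servings → $2.10.
pasta + hummus with both tight: 2.705 servings and 2.943 servings → $4.14.
pasta + kidney beans with both tight: 1.427 servings and 1.944 servings → $1.95.
hummus + kidney beans: intersection lies outside the first quadrant.
So the least-cost plan costs $1.68.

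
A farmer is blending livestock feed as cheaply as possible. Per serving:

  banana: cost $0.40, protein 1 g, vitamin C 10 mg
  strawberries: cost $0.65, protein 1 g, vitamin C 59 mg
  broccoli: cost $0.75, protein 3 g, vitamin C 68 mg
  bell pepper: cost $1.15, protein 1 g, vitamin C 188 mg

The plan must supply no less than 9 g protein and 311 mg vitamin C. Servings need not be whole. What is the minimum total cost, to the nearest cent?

An LP optimum is at a vertex; with two nutrient constraints at most two foods are used. Check each candidate.
banana only: max(9/1, 311/10) = 31.1 servings → $12.44.
strawberries only: max(9/1, 311/59) = 9 servings → $5.85.
broccoli only: max(9/3, 311/68) = 4.574 servings → $3.43.
bell pepper only: max(9/1, 311/188) = 9 servings → $10.35.
banana + strawberries with both tight: 4.49 servings and 4.51 servings → $4.73.
banana + broccoli: the both-tight solution has a negative serving — not a feasible corner.
banana + bell pepper with both tight: 7.758 servings and 1.242 servings → $4.53.
strawberries + broccoli with both tight: 2.945 servings and 2.018 servings → $3.43.
strawberries + bell pepper: the both-tight solution has a negative serving — not a feasible corner.
broccoli + bell pepper with both tight: 2.784 servings and 0.6472 servings → $2.83.
Cheapest feasible corner: $2.83.

$2.83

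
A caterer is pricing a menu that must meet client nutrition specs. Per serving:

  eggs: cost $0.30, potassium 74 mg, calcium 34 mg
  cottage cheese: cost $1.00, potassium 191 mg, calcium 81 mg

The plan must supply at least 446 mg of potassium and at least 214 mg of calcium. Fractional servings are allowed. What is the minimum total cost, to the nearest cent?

Check every corner: each single food scaled to meet both minima, and each pair solved so both constraints bind.
eggs only: max(446/74, 214/34) = 6.294 servings → $1.89.
cottage cheese only: max(446/191, 214/81) = 2.642 servings → $2.64.
eggs + cottage cheese: intersection lies outside the first quadrant.
Cheapest feasible corner: $1.89.

$1.89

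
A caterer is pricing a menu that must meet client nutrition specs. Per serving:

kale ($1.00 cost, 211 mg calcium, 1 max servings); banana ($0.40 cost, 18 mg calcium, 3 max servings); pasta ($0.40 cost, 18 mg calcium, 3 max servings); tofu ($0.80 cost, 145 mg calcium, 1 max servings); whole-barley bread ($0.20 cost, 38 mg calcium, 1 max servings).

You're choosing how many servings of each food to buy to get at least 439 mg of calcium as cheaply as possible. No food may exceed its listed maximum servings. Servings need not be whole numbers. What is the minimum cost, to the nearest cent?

$3.00

Cost per mg of calcium: kale $0.0047, whole-barley bread $0.0053, tofu $0.0055, banana $0.0222, pasta $0.0222.
Take 1 serving of kale: +211.0 mg calcium for $1.00 (total $1.00, still need 228.0 mg).
Take 1 serving of whole-barley bread: +38.0 mg calcium for $0.20 (total $1.20, still need 190.0 mg).
Take 1 serving of tofu: +145.0 mg calcium for $0.80 (total $2.00, still need 45.0 mg).
Take 2.5 servings of banana: +45.0 mg calcium for $1.00 (total $3.00, still need 0.0 mg).
Greedy by cheapest-per-mg is optimal for a single linear constraint, so the minimum cost is $3.00.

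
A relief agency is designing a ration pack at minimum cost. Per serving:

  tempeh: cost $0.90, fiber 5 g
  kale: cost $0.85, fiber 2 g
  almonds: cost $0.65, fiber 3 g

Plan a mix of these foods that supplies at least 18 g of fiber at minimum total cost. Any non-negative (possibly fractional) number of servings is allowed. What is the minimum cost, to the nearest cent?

$3.24

Cost per g of fiber: tempeh $0.1800, almonds $0.2167, kale $0.4250.
With no serving limits, use only tempeh: 18 g / 5 g = 3.6 servings × $0.90 = $3.24.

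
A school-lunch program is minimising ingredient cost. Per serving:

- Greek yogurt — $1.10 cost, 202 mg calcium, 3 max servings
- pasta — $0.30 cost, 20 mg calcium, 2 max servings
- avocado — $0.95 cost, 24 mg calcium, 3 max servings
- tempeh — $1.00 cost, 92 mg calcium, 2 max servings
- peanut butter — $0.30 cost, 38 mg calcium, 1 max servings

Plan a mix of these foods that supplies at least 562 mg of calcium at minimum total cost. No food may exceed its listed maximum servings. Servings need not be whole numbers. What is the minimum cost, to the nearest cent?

$3.06

Cost per mg of calcium: Greek yogurt $0.0054, peanut butter $0.0079, tempeh $0.0109, pasta $0.0150, avocado $0.0396.
Take 2.782 servings of Greek yogurt: +562.0 mg calcium for $3.06 (total $3.06, still need 0.0 mg).
Greedy by cheapest-per-mg is optimal for a single linear constraint, so the minimum cost is $3.06.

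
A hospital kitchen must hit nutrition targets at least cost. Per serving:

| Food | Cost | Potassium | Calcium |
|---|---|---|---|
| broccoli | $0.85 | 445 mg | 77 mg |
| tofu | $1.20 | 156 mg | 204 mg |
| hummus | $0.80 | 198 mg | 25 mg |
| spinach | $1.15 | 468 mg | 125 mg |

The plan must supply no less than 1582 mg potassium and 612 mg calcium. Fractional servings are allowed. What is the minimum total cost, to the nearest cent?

$4.75

Check every corner: each single food scaled to meet both minima, and each pair solved so both constraints bind.
broccoli only: max(1582/445, 612/77) = 7.948 servings → $6.76.
tofu only: max(1582/156, 612/204) = 10.14 servings → $12.17.
hummus only: max(1582/198, 612/25) = 24.48 servings → $19.58.
spinach only: max(1582/468, 612/125) = 4.896 servings → $5.63.
broccoli + tofu with both tight: 2.885 servings and 1.911 servings → $4.75.
broccoli + hummus: the both-tight solution has a negative serving — not a feasible corner.
broccoli + spinach: the both-tight solution has a negative serving — not a feasible corner.
tofu + hummus with both tight: 2.237 servings and 6.228 servings → $7.67.
tofu + spinach with both tight: 1.167 servings and 2.991 servings → $4.84.
hummus + spinach: the both-tight solution has a negative serving — not a feasible corner.
Cheapest feasible corner: $4.75.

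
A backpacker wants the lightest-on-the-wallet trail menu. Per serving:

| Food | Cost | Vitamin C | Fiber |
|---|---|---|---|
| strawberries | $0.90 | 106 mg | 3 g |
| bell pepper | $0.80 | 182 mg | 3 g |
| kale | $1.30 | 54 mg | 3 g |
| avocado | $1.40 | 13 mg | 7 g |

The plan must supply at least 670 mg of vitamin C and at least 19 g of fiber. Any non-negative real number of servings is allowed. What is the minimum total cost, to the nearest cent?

At the optimum either one food covers both requirements or two foods hit both targets exactly; no other combination can be cheaper.
strawberries only: max(670/106, 19/3) = 6.333 servings → $5.70.
bell pepper only: max(670/182, 19/3) = 6.333 servings → $5.07.
kale only: max(670/54, 19/3) = 12.41 servings → $16.13.
avocado only: max(670/13, 19/7) = 51.54 servings → $72.15.
strawberries + bell pepper with both targets exact would need a negative amount; discard.
strawberries + kale with both tight: 6.308 servings and 0.02564 servings → $5.71.
strawberries + avocado with both tight: 6.32 servings and 0.00569 servings → $5.70.
bell pepper + kale with both tight: 2.562 servings and 3.771 servings → $6.95.
bell pepper + avocado with both tight: 3.598 servings and 1.172 servings → $4.52.
kale + avocado with both targets exact would need a negative amount; discard.
The minimum over all feasible corners is $4.52.

$4.52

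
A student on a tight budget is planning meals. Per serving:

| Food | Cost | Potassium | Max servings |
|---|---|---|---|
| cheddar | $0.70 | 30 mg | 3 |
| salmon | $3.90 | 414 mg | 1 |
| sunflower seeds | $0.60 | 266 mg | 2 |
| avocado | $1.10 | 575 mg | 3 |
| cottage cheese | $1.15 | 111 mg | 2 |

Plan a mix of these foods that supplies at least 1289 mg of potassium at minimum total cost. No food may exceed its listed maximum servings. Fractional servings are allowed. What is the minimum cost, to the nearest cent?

Cost per mg of potassium: avocado $0.0019, sunflower seeds $0.0023, salmon $0.0094, cottage cheese $0.0104, cheddar $0.0233.
Take 2.242 servings of avocado: +1289.0 mg potassium for $2.47 (total $2.47, still need 0.0 mg).
Greedy by cheapest-per-mg is optimal for a single linear constraint, so the minimum cost is $2.47.

$2.47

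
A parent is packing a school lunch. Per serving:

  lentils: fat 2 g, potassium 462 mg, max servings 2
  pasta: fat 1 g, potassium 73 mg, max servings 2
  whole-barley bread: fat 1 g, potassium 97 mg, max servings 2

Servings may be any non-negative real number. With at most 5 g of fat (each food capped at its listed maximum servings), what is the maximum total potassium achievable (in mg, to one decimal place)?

1021.0 mg

Potassium per g fat: lentils 231, whole-barley bread 97, pasta 73.
Take 2 servings of lentils: uses 4 g fat, +924.0 mg potassium (running total 924.0 mg).
Take 1 serving of whole-barley bread: uses 1 g fat, +97.0 mg potassium (running total 1021.0 mg).
Filling greedily by potassium-per-g fat is optimal for one linear limit, giving 1021.0 mg.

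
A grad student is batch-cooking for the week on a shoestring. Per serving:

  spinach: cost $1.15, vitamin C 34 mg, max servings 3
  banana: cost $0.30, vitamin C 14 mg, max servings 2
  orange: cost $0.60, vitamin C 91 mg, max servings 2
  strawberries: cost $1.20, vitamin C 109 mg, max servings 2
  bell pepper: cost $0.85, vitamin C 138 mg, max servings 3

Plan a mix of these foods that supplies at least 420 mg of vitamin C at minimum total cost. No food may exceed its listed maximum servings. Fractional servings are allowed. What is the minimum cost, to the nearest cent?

Cost per mg of vitamin C: bell pepper $0.0062, orange $0.0066, strawberries $0.0110, banana $0.0214, spinach $0.0338.
Take 3 servings of bell pepper: +414.0 mg vitamin C for $2.55 (total $2.55, still need 6.0 mg).
Take 0.06593 servings of orange: +6.0 mg vitamin C for $0.04 (total $2.59, still need 0.0 mg).
Greedy by cheapest-per-mg is optimal for a single linear constraint, so the minimum cost is $2.59.

$2.59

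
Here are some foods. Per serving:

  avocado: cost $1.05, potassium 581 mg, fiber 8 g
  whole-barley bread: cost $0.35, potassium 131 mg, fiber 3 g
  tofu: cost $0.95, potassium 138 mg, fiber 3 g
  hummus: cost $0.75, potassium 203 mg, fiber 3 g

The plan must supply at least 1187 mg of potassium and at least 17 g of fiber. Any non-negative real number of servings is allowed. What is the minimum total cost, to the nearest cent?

$2.21

For a min-cost LP with two ≥-constraints, a basic feasible solution has at most two positive variables.
avocado only: max(1187/581, 17/8) = 2.125 servings → $2.23.
whole-barley bread only: max(1187/131, 17/3) = 9.061 servings → $3.17.
tofu only: max(1187/138, 17/3) = 8.601 servings → $8.17.
hummus only: max(1187/203, 17/3) = 5.847 servings → $4.39.
avocado + whole-barley bread with both tight: 1.919 servings and 0.5482 servings → $2.21.
avocado + tofu with both tight: 1.901 servings and 0.5962 servings → $2.56.
avocado + hummus with both tight: 0.9244 servings and 3.202 servings → $3.37.
whole-barley bread + tofu with both targets exact would need a negative amount; discard.
whole-barley bread + hummus: the both-tight solution has a negative serving — not a feasible corner.
tofu + hummus: the both-tight solution has a negative serving — not a feasible corner.
Cheapest feasible corner: $2.21.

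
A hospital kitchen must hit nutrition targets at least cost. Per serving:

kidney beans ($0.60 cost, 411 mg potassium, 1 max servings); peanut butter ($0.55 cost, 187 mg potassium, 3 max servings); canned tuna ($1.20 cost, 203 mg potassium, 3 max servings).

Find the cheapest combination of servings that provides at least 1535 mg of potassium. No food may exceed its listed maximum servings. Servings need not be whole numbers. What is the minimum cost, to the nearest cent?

Cost per mg of potassium: kidney beans $0.0015, peanut butter $0.0029, canned tuna $0.0059.
Take 1 serving of kidney beans: +411.0 mg potassium for $0.60 (total $0.60, still need 1124.0 mg).
Take 3 servings of peanut butter: +561.0 mg potassium for $1.65 (total $2.25, still need 563.0 mg).
Take 2.773 servings of canned tuna: +563.0 mg potassium for $3.33 (total $5.58, still need 0.0 mg).
Filling from the cheapest source first is optimal under one linear minimum: $5.58.

$5.58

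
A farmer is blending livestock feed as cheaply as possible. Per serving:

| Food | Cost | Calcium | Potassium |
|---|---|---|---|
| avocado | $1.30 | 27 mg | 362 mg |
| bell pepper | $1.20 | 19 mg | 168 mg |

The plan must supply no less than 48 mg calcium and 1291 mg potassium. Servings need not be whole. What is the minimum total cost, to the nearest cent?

A basic optimal solution has at most two foods positive. Try each food alone and each pair with both targets met exactly.
avocado only: max(48/27, 1291/362) = 3.566 servings → $4.64.
bell pepper only: max(48/19, 1291/168) = 7.685 servings → $9.22.
avocado + bell pepper: the both-tight solution has a negative serving — not a feasible corner.
The minimum over all feasible corners is $4.64.

$4.64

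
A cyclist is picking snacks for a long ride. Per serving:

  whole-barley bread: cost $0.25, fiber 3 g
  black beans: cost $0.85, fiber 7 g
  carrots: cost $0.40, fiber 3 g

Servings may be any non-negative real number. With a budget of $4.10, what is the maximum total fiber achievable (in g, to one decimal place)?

49.2 g

Fiber per dollar: whole-barley bread 12, black beans 8.235, carrots 7.5.
With no serving limits, spend the whole cost allowance on whole-barley bread: $4.10 / $0.25 × 3 g = 49.2 g.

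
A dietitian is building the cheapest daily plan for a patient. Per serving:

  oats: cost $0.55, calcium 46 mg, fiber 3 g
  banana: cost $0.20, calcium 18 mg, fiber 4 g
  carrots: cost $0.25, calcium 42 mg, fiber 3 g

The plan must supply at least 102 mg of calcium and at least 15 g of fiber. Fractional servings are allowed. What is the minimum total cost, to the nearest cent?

Two binding constraints pin down two serving amounts, so the optimal mix uses at most two foods. The candidates are each food alone (scaled to the tighter of calcium/fiber) and each pair with both constraints tight.
oats only: max(102/46, 15/3) = 5 servings → $2.75.
banana only: max(102/18, 15/4) = 5.667 servings → $1.13.
carrots only: max(102/42, 15/3) = 5 servings → $1.25.
oats + banana with both tight: 1.062 servings and 2.954 servings → $1.17.
oats + carrots: the both-tight solution has a negative serving — not a feasible corner.
banana + carrots with both tight: 2.842 servings and 1.211 servings → $0.87.
The minimum over all feasible corners is $0.87.

$0.87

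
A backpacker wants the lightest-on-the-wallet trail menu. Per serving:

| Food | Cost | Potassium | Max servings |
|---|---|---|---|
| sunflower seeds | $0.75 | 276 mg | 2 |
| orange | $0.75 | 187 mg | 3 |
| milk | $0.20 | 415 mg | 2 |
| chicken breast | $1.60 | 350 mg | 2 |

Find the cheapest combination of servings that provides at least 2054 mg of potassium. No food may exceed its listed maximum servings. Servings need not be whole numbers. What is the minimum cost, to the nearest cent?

Cost per mg of potassium: milk $0.0005, sunflower seeds $0.0027, orange $0.0040, chicken breast $0.0046.
Take 2 servings of milk: +830.0 mg potassium for $0.40 (total $0.40, still need 1224.0 mg).
Take 2 servings of sunflower seeds: +552.0 mg potassium for $1.50 (total $1.90, still need 672.0 mg).
Take 3 servings of orange: +561.0 mg potassium for $2.25 (total $4.15, still need 111.0 mg).
Take 0.3171 servings of chicken breast: +111.0 mg potassium for $0.51 (total $4.66, still need 0.0 mg).
Filling from the cheapest source first is optimal under one linear minimum: $4.66.

$4.66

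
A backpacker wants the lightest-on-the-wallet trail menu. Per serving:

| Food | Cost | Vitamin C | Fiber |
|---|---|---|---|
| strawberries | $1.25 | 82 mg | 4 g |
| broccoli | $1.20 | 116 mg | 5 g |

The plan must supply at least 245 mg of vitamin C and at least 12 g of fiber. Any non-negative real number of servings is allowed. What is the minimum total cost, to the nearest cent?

An LP optimum is at a vertex; with two nutrient constraints at most two foods are used. Check each candidate.
strawberries only: max(245/82, 12/4) = 3 servings → $3.75.
broccoli only: max(245/116, 12/5) = 2.4 servings → $2.88.
strawberries + broccoli: the both-tight solution has a negative serving — not a feasible corner.
Cheapest feasible corner: $2.88.

$2.88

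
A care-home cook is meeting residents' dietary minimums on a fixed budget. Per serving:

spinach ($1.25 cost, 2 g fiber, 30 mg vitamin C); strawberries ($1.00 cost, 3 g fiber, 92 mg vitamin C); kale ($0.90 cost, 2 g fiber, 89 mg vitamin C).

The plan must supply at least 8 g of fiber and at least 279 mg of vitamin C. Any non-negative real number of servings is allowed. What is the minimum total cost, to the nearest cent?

Minimising a linear cost over {fiber ≥ 8, vitamin C ≥ 279, servings ≥ 0} — the optimum is at a vertex, using one or two foods.
spinach only: max(8/2, 279/30) = 9.3 servings → $11.62.
strawberries only: max(8/3, 279/92) = 3.033 servings → $3.03.
kale only: max(8/2, 279/89) = 4 servings → $3.60.
spinach + strawberries: intersection lies outside the first quadrant.
spinach + kale with both tight: 1.305 servings and 2.695 servings → $4.06.
strawberries + kale with both tight: 1.855 servings and 1.217 servings → $2.95.
So the least-cost plan costs $2.95.

$2.95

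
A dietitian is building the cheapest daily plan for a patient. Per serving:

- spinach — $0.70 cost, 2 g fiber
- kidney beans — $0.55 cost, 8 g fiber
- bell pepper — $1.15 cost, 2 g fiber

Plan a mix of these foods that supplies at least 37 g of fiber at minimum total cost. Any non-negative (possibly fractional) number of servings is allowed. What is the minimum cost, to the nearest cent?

Cost per g of fiber: kidney beans $0.0688, spinach $0.3500, bell pepper $0.5750.
With no serving limits, use only kidney beans: 37 g / 8 g = 4.625 servings × $0.55 = $2.54.

$2.54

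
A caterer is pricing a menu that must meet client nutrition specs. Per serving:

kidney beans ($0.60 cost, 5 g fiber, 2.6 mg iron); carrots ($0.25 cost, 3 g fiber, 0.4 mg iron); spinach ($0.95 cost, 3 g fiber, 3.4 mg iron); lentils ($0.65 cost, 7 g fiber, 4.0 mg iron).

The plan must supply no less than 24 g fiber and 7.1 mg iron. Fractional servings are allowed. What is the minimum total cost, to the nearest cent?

$2.08

Minimising a linear cost over {fiber ≥ 24, iron ≥ 7.1, servings ≥ 0} — the optimum is at a vertex, using one or two foods.
kidney beans only: max(24/5, 7.1/2.6) = 4.8 servings → $2.88.
carrots only: max(24/3, 7.1/0.4) = 17.75 servings → $4.44.
spinach only: max(24/3, 7.1/3.4) = 8 servings → $7.60.
lentils only: max(24/7, 7.1/4.0) = 3.429 servings → $2.23.
kidney beans + carrots with both tight: 2.017 servings and 4.638 servings → $2.37.
kidney beans + spinach: intersection lies outside the first quadrant.
kidney beans + lentils: the both-tight solution has a negative serving — not a feasible corner.
carrots + spinach with both tight: 6.7 servings and 1.3 servings → $2.91.
carrots + lentils with both tight: 5.033 servings and 1.272 servings → $2.08.
spinach + lentils: intersection lies outside the first quadrant.
So the least-cost plan costs $2.08.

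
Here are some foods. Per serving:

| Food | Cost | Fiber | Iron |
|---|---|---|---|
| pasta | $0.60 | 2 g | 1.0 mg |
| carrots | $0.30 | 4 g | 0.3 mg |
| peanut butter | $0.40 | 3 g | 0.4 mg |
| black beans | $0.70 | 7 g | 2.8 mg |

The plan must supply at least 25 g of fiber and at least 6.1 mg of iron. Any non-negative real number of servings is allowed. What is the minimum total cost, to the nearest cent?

$2.20

With two linear requirements the optimum uses one or two foods; enumerate the corners.
pasta only: max(25/2, 6.1/1.0) = 12.5 servings → $7.50.
carrots only: max(25/4, 6.1/0.3) = 20.33 servings → $6.10.
peanut butter only: max(25/3, 6.1/0.4) = 15.25 servings → $6.10.
black beans only: max(25/7, 6.1/2.8) = 3.571 servings → $2.50.
pasta + carrots with both tight: 4.971 servings and 3.765 servings → $4.11.
pasta + peanut butter with both tight: 3.773 servings and 5.818 servings → $4.59.
pasta + black beans: intersection lies outside the first quadrant.
carrots + peanut butter with both targets exact would need a negative amount; discard.
carrots + black beans with both tight: 3 servings and 1.857 servings → $2.20.
peanut butter + black beans with both tight: 4.875 servings and 1.482 servings → $2.99.
Cheapest feasible corner: $2.20.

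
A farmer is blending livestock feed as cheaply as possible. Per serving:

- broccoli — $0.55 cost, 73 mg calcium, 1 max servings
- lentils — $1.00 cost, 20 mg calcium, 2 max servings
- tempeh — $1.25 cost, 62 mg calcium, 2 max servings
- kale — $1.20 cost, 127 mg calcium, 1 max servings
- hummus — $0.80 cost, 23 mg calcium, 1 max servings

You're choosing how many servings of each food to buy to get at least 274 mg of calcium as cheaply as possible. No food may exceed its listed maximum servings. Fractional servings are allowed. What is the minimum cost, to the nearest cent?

Cost per mg of calcium: broccoli $0.0075, kale $0.0094, tempeh $0.0202, hummus $0.0348, lentils $0.0500.
Take 1 serving of broccoli: +73.0 mg calcium for $0.55 (total $0.55, still need 201.0 mg).
Take 1 serving of kale: +127.0 mg calcium for $1.20 (total $1.75, still need 74.0 mg).
Take 1.194 servings of tempeh: +74.0 mg calcium for $1.49 (total $3.24, still need 0.0 mg).
Filling from the cheapest source first is optimal under one linear minimum: $3.24.

$3.24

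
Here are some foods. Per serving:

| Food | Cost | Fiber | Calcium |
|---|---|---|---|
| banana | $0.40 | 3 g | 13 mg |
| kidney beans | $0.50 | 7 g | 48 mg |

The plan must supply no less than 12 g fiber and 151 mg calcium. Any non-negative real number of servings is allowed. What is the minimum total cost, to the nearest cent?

A basic optimal solution has at most two foods positive. Try each food alone and each pair with both targets met exactly.
banana only: max(12/3, 151/13) = 11.62 servings → $4.65.
kidney beans only: max(12/7, 151/48) = 3.146 servings → $1.57.
banana + kidney beans with both targets exact would need a negative amount; discard.
The minimum over all feasible corners is $1.57.

$1.57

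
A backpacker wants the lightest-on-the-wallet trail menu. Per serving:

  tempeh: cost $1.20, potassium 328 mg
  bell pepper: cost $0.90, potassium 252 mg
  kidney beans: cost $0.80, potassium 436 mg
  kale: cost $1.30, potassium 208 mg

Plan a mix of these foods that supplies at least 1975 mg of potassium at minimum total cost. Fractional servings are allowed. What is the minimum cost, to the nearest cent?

$3.62

Cost per mg of potassium: kidney beans $0.0018, bell pepper $0.0036, tempeh $0.0037, kale $0.0063.
With no serving limits, use only kidney beans: 1975 mg / 436 mg = 4.53 servings × $0.80 = $3.62.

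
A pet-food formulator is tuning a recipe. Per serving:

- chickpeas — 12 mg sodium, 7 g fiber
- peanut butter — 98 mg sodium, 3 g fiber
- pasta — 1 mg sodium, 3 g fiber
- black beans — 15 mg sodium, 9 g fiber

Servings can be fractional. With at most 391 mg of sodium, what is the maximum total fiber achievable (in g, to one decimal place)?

Fiber per mg sodium: pasta 3, black beans 0.6, chickpeas 0.5833, peanut butter 0.03061.
With no serving limits, spend the whole sodium allowance on pasta: 391 mg / 1 mg × 3 g = 1173.0 g.

1173.0 g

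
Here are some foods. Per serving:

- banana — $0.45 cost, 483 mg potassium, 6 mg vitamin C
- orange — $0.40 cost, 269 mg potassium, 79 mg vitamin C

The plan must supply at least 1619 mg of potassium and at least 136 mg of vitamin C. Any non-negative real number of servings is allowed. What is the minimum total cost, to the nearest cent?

$1.74

Minimising a linear cost over {potassium ≥ 1619, vitamin C ≥ 136, servings ≥ 0} — the optimum is at a vertex, using one or two foods.
banana only: max(1619/483, 136/6) = 22.67 servings → $10.20.
orange only: max(1619/269, 136/79) = 6.019 servings → $2.41.
banana + orange with both tight: 2.499 servings and 1.532 servings → $1.74.
So the least-cost plan costs $1.74.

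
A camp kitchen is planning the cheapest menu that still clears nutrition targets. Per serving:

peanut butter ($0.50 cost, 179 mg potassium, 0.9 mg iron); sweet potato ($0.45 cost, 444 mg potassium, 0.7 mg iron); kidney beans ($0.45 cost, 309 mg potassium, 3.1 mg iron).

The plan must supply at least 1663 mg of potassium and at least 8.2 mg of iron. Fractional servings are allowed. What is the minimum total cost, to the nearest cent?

$1.98

Compare the cost at each extreme point of the feasible region.
peanut butter only: max(1663/179, 8.2/0.9) = 9.291 servings → $4.65.
sweet potato only: max(1663/444, 8.2/0.7) = 11.71 servings → $5.27.
kidney beans only: max(1663/309, 8.2/3.1) = 5.382 servings → $2.42.
peanut butter + sweet potato with both tight: 9.029 servings and 0.1054 servings → $4.56.
peanut butter + kidney beans: the both-tight solution has a negative serving — not a feasible corner.
sweet potato + kidney beans with both tight: 2.26 servings and 2.135 servings → $1.98.
So the least-cost plan costs $1.98.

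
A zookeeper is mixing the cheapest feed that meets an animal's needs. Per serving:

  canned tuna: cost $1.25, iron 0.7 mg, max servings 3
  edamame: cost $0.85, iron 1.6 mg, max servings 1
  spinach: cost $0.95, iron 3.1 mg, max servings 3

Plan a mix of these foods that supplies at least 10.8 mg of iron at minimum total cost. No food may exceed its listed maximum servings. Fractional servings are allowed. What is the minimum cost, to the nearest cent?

Cost per mg of iron: spinach $0.3065, edamame $0.5312, canned tuna $1.7857.
Take 3 servings of spinach: +9.3 mg iron for $2.85 (total $2.85, still need 1.5 mg).
Take 0.9375 servings of edamame: +1.5 mg iron for $0.80 (total $3.65, still need 0.0 mg).
Filling from the cheapest source first is optimal under one linear minimum: $3.65.

$3.65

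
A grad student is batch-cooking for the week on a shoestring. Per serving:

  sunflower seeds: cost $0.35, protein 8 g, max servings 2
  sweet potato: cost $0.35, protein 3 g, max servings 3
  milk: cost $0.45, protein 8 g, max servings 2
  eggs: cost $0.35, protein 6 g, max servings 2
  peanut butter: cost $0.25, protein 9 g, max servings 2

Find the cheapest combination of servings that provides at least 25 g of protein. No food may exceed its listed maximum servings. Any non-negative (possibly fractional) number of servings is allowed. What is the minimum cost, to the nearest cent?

$0.81

Cost per g of protein: peanut butter $0.0278, sunflower seeds $0.0437, milk $0.0563, eggs $0.0583, sweet potato $0.1167.
Take 2 servings of peanut butter: +18.0 g protein for $0.50 (total $0.50, still need 7.0 g).
Take 0.875 servings of sunflower seeds: +7.0 g protein for $0.31 (total $0.81, still need 0.0 g).
Filling from the cheapest source first is optimal under one linear minimum: $0.81.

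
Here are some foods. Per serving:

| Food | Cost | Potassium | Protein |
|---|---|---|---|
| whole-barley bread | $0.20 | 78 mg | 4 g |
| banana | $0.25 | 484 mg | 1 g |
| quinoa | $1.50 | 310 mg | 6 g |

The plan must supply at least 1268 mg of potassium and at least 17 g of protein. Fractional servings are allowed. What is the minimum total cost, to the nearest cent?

$1.25

A basic optimal solution has at most two foods positive. Try each food alone and each pair with both targets met exactly.
whole-barley bread only: max(1268/78, 17/4) = 16.26 servings → $3.25.
banana only: max(1268/484, 17/1) = 17 servings → $4.25.
quinoa only: max(1268/310, 17/6) = 4.09 servings → $6.14.
whole-barley bread + banana with both tight: 3.746 servings and 2.016 servings → $1.25.
whole-barley bread + quinoa with both targets exact would need a negative amount; discard.
banana + quinoa with both tight: 0.9013 servings and 2.683 servings → $4.25.
The minimum over all feasible corners is $1.25.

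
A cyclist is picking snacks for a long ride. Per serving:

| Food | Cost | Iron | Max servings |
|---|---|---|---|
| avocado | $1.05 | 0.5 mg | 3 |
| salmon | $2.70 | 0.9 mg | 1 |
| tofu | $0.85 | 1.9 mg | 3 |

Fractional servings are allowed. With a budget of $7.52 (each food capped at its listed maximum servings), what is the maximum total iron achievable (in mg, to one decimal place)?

Iron per dollar: tofu 2.235, avocado 0.4762, salmon 0.3333.
Take 3 servings of tofu: spends $2.55, +5.7 mg iron (running total 5.7 mg).
Take 3 servings of avocado: spends $3.15, +1.5 mg iron (running total 7.2 mg).
Take 0.6741 servings of salmon: spends $1.82, +0.6 mg iron (running total 7.8 mg).
Greedy by best ratio exhausts the cost allowance optimally: 7.8 mg.

7.8 mg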